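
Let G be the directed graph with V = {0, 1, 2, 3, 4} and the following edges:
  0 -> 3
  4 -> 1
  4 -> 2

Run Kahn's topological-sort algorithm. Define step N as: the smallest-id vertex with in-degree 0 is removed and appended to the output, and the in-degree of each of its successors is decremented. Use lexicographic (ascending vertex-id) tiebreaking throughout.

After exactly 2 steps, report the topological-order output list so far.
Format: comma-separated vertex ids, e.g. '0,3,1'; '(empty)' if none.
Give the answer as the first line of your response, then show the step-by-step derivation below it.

0,3

step 1: output 0; order=[0]; indeg=(0,1,1,0,0)
step 2: output 3; order=[0,3]; indeg=(0,1,1,0,0)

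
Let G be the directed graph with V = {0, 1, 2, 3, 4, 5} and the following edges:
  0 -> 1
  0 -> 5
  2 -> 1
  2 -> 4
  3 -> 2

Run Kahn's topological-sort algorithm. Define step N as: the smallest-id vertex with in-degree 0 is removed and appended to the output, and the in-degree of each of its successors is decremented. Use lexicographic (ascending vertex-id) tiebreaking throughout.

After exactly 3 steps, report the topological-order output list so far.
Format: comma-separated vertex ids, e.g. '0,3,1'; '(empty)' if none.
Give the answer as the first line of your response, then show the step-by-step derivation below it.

0,3,2

step 1: output 0; order=[0]; indeg=(0,1,1,0,1,0)
step 2: output 3; order=[0,3]; indeg=(0,1,0,0,1,0)
step 3: output 2; order=[0,3,2]; indeg=(0,0,0,0,0,0)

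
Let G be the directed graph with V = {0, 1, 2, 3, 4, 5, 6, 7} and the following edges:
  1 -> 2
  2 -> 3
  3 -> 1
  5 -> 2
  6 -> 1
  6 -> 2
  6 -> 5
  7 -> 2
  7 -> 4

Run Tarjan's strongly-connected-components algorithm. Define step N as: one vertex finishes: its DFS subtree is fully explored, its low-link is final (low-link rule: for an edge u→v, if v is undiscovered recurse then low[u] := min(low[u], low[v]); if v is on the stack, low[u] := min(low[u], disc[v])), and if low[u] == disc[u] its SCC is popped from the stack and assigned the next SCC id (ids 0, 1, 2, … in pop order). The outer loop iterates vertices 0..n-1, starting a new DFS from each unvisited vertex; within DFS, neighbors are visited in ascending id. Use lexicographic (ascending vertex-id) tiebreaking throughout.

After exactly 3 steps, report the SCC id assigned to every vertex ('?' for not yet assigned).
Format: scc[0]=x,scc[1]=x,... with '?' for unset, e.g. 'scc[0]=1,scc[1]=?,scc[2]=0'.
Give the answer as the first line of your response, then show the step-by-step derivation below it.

scc[0]=0,scc[1]=?,scc[2]=?,scc[3]=?,scc[4]=?,scc[5]=?,scc[6]=?,scc[7]=?

step 1: low=(low[0]=0,low[1]=?,low[2]=?,low[3]=?,low[4]=?,low[5]=?,low[6]=?,low[7]=?); scc=(scc[0]=0,scc[1]=?,scc[2]=?,scc[3]=?,scc[4]=?,scc[5]=?,scc[6]=?,scc[7]=?)
step 2: low=(low[0]=0,low[1]=1,low[2]=2,low[3]=1,low[4]=?,low[5]=?,low[6]=?,low[7]=?); scc=(scc[0]=0,scc[1]=?,scc[2]=?,scc[3]=?,scc[4]=?,scc[5]=?,scc[6]=?,scc[7]=?)
step 3: low=(low[0]=0,low[1]=1,low[2]=1,low[3]=1,low[4]=?,low[5]=?,low[6]=?,low[7]=?); scc=(scc[0]=0,scc[1]=?,scc[2]=?,scc[3]=?,scc[4]=?,scc[5]=?,scc[6]=?,scc[7]=?)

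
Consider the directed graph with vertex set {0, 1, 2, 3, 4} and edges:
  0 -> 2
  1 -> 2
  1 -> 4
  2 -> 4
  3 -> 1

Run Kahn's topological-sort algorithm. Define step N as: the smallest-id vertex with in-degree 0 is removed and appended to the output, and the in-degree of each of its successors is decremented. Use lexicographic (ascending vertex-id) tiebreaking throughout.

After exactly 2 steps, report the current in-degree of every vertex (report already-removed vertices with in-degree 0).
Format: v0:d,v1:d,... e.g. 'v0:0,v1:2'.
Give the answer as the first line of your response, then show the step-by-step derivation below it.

v0:0,v1:0,v2:1,v3:0,v4:2

step 1: output 0; order=[0]; indeg=(0,1,1,0,2)
step 2: output 3; order=[0,3]; indeg=(0,0,1,0,2)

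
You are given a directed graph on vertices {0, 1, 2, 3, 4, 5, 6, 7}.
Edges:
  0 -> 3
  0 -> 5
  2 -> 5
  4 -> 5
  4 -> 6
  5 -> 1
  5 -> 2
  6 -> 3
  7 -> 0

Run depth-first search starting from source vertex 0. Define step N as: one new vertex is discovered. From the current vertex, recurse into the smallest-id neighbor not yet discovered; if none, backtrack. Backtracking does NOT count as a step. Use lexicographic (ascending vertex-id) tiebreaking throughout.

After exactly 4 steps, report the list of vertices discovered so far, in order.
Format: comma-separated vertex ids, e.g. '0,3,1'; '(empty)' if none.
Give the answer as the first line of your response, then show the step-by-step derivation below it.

0,3,5,1

step 1: discover 0; path=0; order=0
step 2: discover 3; path=0>3; order=0,3
step 3: discover 5; path=0>5; order=0,3,5
step 4: discover 1; path=0>5>1; order=0,3,5,1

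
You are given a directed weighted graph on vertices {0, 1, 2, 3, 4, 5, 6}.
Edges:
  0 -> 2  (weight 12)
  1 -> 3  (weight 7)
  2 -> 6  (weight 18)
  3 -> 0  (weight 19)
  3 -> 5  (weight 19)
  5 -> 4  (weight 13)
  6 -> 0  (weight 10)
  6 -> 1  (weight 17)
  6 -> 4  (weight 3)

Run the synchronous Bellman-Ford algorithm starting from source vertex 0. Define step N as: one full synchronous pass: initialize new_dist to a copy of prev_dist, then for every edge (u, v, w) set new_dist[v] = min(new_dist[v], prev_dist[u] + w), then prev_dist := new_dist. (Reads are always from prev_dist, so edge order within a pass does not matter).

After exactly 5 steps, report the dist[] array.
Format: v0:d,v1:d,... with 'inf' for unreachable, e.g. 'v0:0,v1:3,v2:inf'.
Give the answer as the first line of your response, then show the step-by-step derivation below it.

v0:0,v1:47,v2:12,v3:54,v4:33,v5:73,v6:30

step 1: dist = v0:0,v1:inf,v2:12,v3:inf,v4:inf,v5:inf,v6:inf
step 2: dist = v0:0,v1:inf,v2:12,v3:inf,v4:inf,v5:inf,v6:30
step 3: dist = v0:0,v1:47,v2:12,v3:inf,v4:33,v5:inf,v6:30
step 4: dist = v0:0,v1:47,v2:12,v3:54,v4:33,v5:inf,v6:30
step 5: dist = v0:0,v1:47,v2:12,v3:54,v4:33,v5:73,v6:30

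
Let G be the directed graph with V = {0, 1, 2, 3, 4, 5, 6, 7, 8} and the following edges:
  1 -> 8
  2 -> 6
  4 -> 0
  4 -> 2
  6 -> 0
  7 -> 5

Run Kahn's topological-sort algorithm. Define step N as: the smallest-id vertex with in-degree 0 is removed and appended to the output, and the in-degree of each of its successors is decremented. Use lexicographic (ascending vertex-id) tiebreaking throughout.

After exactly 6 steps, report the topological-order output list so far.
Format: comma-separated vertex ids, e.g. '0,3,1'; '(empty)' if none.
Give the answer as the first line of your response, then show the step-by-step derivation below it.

1,3,4,2,6,0

step 1: output 1; order=[1]; indeg=(2,0,1,0,0,1,1,0,0)
step 2: output 3; order=[1,3]; indeg=(2,0,1,0,0,1,1,0,0)
step 3: output 4; order=[1,3,4]; indeg=(1,0,0,0,0,1,1,0,0)
step 4: output 2; order=[1,3,4,2]; indeg=(1,0,0,0,0,1,0,0,0)
step 5: output 6; order=[1,3,4,2,6]; indeg=(0,0,0,0,0,1,0,0,0)
step 6: output 0; order=[1,3,4,2,6,0]; indeg=(0,0,0,0,0,1,0,0,0)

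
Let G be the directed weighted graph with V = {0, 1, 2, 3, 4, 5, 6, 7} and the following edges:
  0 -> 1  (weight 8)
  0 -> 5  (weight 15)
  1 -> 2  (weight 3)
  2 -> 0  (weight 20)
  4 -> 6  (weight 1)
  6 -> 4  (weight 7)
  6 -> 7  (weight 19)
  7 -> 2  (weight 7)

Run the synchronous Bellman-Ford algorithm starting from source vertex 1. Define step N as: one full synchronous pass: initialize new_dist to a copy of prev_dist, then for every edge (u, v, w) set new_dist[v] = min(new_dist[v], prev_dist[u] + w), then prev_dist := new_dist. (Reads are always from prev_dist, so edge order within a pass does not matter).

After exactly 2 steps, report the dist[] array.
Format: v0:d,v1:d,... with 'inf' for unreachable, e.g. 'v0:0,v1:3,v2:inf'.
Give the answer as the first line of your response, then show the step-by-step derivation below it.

v0:23,v1:0,v2:3,v3:inf,v4:inf,v5:inf,v6:inf,v7:inf

step 1: dist = v0:inf,v1:0,v2:3,v3:inf,v4:inf,v5:inf,v6:inf,v7:inf
step 2: dist = v0:23,v1:0,v2:3,v3:inf,v4:inf,v5:inf,v6:inf,v7:inf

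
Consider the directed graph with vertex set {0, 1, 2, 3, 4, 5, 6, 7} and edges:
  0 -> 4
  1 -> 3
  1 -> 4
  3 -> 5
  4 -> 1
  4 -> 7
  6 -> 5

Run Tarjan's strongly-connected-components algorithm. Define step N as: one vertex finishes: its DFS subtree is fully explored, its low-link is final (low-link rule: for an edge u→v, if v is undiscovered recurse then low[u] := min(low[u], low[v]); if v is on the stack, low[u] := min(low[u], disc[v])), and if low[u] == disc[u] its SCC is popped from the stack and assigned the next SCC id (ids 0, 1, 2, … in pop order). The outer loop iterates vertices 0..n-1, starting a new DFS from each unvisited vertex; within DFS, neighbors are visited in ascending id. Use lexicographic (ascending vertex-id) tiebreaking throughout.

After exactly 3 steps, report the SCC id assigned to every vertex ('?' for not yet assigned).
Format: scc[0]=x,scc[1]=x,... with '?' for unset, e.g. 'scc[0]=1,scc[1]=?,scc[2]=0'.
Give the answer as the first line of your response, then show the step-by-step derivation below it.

scc[0]=?,scc[1]=?,scc[2]=?,scc[3]=1,scc[4]=?,scc[5]=0,scc[6]=?,scc[7]=?

step 1: low=(low[0]=0,low[1]=2,low[2]=?,low[3]=3,low[4]=1,low[5]=4,low[6]=?,low[7]=?); scc=(scc[0]=?,scc[1]=?,scc[2]=?,scc[3]=?,scc[4]=?,scc[5]=0,scc[6]=?,scc[7]=?)
step 2: low=(low[0]=0,low[1]=2,low[2]=?,low[3]=3,low[4]=1,low[5]=4,low[6]=?,low[7]=?); scc=(scc[0]=?,scc[1]=?,scc[2]=?,scc[3]=1,scc[4]=?,scc[5]=0,scc[6]=?,scc[7]=?)
step 3: low=(low[0]=0,low[1]=1,low[2]=?,low[3]=3,low[4]=1,low[5]=4,low[6]=?,low[7]=?); scc=(scc[0]=?,scc[1]=?,scc[2]=?,scc[3]=1,scc[4]=?,scc[5]=0,scc[6]=?,scc[7]=?)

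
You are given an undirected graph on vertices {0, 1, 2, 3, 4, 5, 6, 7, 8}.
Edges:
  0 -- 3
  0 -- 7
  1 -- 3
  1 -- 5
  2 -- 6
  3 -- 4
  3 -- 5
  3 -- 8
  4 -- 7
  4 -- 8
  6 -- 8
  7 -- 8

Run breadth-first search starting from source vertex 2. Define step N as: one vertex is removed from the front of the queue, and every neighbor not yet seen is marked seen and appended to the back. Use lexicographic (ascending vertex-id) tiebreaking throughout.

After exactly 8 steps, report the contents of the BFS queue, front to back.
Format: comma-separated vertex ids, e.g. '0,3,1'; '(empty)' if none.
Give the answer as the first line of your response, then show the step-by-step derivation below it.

5

step 1: dequeue 2; queue=[6]; order=2
step 2: dequeue 6; queue=[8]; order=2,6
step 3: dequeue 8; queue=[3,4,7]; order=2,6,8
step 4: dequeue 3; queue=[4,7,0,1,5]; order=2,6,8,3
step 5: dequeue 4; queue=[7,0,1,5]; order=2,6,8,3,4
step 6: dequeue 7; queue=[0,1,5]; order=2,6,8,3,4,7
step 7: dequeue 0; queue=[1,5]; order=2,6,8,3,4,7,0
step 8: dequeue 1; queue=[5]; order=2,6,8,3,4,7,0,1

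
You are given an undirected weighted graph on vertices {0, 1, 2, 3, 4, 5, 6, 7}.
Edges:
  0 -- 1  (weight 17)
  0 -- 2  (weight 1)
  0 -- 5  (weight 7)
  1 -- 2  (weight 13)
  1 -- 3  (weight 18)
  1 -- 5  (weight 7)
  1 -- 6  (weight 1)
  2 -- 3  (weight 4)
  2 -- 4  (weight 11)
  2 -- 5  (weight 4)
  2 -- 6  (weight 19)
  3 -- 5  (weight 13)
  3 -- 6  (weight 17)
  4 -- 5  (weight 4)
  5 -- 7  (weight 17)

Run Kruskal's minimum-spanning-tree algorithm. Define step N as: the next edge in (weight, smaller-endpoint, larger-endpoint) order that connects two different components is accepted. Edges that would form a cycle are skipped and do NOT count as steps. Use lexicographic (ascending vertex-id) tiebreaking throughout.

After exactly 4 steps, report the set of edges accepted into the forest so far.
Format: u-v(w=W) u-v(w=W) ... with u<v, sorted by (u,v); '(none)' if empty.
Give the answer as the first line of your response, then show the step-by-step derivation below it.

0-2(w=1) 1-6(w=1) 2-3(w=4) 2-5(w=4)

step 1: add edge 0-2 (w=1); MST = {0-2(w=1)}
step 2: add edge 1-6 (w=1); MST = {0-2(w=1) 1-6(w=1)}
step 3: add edge 2-3 (w=4); MST = {0-2(w=1) 1-6(w=1) 2-3(w=4)}
step 4: add edge 2-5 (w=4); MST = {0-2(w=1) 1-6(w=1) 2-3(w=4) 2-5(w=4)}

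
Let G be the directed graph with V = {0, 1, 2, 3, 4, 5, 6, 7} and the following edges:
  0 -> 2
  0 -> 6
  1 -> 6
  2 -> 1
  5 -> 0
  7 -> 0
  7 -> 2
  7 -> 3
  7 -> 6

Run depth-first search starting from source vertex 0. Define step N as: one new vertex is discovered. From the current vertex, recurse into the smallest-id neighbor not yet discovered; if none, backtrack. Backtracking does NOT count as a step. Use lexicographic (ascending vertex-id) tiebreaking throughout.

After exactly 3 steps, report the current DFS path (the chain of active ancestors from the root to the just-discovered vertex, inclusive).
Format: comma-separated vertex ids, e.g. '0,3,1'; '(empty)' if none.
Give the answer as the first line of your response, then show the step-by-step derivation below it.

0,2,1

step 1: discover 0; path=0; order=0
step 2: discover 2; path=0>2; order=0,2
step 3: discover 1; path=0>2>1; order=0,2,1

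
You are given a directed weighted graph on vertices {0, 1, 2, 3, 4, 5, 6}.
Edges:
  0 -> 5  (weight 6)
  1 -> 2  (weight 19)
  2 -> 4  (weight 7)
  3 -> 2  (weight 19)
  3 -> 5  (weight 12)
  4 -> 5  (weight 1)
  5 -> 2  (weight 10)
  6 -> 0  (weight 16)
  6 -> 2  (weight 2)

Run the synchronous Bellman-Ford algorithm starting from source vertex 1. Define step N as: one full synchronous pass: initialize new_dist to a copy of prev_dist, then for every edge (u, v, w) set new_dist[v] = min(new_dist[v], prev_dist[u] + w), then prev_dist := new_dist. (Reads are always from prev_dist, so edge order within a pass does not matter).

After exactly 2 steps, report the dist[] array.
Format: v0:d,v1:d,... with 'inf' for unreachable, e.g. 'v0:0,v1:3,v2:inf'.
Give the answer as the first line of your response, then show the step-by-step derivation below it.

v0:inf,v1:0,v2:19,v3:inf,v4:26,v5:inf,v6:inf

step 1: dist = v0:inf,v1:0,v2:19,v3:inf,v4:inf,v5:inf,v6:inf
step 2: dist = v0:inf,v1:0,v2:19,v3:inf,v4:26,v5:inf,v6:inf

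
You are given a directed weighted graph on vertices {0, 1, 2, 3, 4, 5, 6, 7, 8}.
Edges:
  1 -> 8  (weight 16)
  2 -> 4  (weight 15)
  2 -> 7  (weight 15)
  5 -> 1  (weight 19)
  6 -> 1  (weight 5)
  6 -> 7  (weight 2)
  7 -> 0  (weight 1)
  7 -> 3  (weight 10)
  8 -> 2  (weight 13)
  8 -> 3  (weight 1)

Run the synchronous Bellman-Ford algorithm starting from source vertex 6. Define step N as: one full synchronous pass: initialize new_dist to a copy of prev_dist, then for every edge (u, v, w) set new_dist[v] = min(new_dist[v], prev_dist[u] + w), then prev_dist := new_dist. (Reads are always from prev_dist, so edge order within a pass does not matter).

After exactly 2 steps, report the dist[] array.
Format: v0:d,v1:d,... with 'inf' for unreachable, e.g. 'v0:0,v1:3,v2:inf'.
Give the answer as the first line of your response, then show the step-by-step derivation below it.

v0:3,v1:5,v2:inf,v3:12,v4:inf,v5:inf,v6:0,v7:2,v8:21

step 1: dist = v0:inf,v1:5,v2:inf,v3:inf,v4:inf,v5:inf,v6:0,v7:2,v8:inf
step 2: dist = v0:3,v1:5,v2:inf,v3:12,v4:inf,v5:inf,v6:0,v7:2,v8:21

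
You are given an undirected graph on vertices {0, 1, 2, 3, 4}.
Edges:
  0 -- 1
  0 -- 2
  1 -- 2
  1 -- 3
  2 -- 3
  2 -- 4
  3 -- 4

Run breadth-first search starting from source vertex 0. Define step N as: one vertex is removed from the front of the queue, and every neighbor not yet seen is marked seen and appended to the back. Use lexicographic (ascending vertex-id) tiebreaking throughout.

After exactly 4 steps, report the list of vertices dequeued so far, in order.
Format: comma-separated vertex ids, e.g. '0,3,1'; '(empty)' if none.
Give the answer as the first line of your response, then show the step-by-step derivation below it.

0,1,2,3

step 1: dequeue 0; queue=[1,2]; order=0
step 2: dequeue 1; queue=[2,3]; order=0,1
step 3: dequeue 2; queue=[3,4]; order=0,1,2
step 4: dequeue 3; queue=[4]; order=0,1,2,3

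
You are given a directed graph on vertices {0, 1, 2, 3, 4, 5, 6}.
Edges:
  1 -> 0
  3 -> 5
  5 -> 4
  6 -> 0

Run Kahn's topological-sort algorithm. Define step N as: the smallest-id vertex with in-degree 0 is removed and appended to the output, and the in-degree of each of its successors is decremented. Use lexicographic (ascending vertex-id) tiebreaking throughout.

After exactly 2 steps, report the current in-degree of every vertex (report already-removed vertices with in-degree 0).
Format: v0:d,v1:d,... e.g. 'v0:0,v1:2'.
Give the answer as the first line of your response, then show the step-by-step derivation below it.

v0:1,v1:0,v2:0,v3:0,v4:1,v5:1,v6:0

step 1: output 1; order=[1]; indeg=(1,0,0,0,1,1,0)
step 2: output 2; order=[1,2]; indeg=(1,0,0,0,1,1,0)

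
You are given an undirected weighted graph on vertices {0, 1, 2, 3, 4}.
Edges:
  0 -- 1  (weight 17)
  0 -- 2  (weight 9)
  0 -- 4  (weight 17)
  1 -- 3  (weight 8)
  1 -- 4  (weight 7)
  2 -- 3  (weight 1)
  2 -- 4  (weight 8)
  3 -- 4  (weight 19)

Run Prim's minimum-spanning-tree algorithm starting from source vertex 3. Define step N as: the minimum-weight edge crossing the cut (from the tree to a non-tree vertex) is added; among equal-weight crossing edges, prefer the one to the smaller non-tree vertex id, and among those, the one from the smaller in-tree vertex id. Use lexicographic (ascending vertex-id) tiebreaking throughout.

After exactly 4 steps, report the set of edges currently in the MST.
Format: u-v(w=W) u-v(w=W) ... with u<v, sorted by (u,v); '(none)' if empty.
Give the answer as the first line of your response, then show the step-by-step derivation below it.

0-2(w=9) 1-3(w=8) 1-4(w=7) 2-3(w=1)

step 1: add edge 2-3 (w=1); MST = {2-3(w=1)}
step 2: add edge 1-3 (w=8); MST = {1-3(w=8) 2-3(w=1)}
step 3: add edge 1-4 (w=7); MST = {1-3(w=8) 1-4(w=7) 2-3(w=1)}
step 4: add edge 0-2 (w=9); MST = {0-2(w=9) 1-3(w=8) 1-4(w=7) 2-3(w=1)}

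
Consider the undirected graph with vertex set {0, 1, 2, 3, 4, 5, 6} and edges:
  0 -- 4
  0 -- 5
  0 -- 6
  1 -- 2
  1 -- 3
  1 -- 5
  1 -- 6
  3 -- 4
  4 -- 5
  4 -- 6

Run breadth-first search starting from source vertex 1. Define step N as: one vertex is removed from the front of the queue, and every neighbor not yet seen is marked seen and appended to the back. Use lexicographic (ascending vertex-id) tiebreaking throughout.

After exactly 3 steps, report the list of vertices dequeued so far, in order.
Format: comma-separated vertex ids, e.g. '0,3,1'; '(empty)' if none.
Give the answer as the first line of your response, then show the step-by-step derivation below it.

1,2,3

step 1: dequeue 1; queue=[2,3,5,6]; order=1
step 2: dequeue 2; queue=[3,5,6]; order=1,2
step 3: dequeue 3; queue=[5,6,4]; order=1,2,3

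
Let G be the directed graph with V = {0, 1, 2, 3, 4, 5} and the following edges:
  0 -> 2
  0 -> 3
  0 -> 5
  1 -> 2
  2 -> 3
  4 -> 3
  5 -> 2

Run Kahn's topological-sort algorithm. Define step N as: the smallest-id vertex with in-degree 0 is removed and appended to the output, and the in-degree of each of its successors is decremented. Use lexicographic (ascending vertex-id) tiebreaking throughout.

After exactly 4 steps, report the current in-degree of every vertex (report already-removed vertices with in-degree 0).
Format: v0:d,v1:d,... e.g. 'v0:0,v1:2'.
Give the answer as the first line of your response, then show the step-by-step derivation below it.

v0:0,v1:0,v2:0,v3:1,v4:0,v5:0

step 1: output 0; order=[0]; indeg=(0,0,2,2,0,0)
step 2: output 1; order=[0,1]; indeg=(0,0,1,2,0,0)
step 3: output 4; order=[0,1,4]; indeg=(0,0,1,1,0,0)
step 4: output 5; order=[0,1,4,5]; indeg=(0,0,0,1,0,0)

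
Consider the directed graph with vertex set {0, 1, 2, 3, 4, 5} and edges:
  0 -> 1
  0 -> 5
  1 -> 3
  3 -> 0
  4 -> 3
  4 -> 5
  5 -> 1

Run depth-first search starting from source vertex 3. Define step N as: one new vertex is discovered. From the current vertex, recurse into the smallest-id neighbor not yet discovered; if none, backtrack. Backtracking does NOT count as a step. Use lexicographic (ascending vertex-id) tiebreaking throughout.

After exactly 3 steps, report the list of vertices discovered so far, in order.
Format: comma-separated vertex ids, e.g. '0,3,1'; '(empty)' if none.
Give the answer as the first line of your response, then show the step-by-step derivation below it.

3,0,1

step 1: discover 3; path=3; order=3
step 2: discover 0; path=3>0; order=3,0
step 3: discover 1; path=3>0>1; order=3,0,1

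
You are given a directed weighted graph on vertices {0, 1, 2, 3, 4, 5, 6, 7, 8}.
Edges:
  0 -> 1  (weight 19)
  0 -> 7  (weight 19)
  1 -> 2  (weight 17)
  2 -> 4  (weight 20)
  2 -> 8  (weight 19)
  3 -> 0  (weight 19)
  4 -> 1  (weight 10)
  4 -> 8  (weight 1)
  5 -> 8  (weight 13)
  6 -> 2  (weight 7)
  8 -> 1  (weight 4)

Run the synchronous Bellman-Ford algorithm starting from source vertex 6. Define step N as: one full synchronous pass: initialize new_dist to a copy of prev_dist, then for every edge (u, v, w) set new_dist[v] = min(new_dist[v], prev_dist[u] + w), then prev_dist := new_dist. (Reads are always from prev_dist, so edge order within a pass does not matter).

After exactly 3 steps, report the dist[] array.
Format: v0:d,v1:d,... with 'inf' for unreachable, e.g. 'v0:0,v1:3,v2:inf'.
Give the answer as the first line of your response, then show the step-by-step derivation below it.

v0:inf,v1:30,v2:7,v3:inf,v4:27,v5:inf,v6:0,v7:inf,v8:26

step 1: dist = v0:inf,v1:inf,v2:7,v3:inf,v4:inf,v5:inf,v6:0,v7:inf,v8:inf
step 2: dist = v0:inf,v1:inf,v2:7,v3:inf,v4:27,v5:inf,v6:0,v7:inf,v8:26
step 3: dist = v0:inf,v1:30,v2:7,v3:inf,v4:27,v5:inf,v6:0,v7:inf,v8:26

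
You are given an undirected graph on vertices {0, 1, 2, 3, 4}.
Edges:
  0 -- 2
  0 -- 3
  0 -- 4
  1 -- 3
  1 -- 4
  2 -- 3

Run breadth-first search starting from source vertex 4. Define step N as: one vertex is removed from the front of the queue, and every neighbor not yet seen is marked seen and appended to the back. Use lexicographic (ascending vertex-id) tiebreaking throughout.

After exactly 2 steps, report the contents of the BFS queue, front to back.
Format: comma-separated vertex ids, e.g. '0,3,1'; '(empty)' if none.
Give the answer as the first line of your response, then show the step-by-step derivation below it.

1,2,3

step 1: dequeue 4; queue=[0,1]; order=4
step 2: dequeue 0; queue=[1,2,3]; order=4,0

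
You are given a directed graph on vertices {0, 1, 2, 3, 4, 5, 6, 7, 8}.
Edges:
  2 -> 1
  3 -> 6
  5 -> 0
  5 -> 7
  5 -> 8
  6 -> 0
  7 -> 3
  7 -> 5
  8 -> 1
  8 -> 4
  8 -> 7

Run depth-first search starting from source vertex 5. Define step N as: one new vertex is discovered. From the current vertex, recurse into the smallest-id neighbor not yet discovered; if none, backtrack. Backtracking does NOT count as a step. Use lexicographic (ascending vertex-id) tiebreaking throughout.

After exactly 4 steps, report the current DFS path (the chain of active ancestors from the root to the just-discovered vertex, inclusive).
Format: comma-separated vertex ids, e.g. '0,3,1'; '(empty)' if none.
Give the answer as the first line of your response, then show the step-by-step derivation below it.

5,7,3

step 1: discover 5; path=5; order=5
step 2: discover 0; path=5>0; order=5,0
step 3: discover 7; path=5>7; order=5,0,7
step 4: discover 3; path=5>7>3; order=5,0,7,3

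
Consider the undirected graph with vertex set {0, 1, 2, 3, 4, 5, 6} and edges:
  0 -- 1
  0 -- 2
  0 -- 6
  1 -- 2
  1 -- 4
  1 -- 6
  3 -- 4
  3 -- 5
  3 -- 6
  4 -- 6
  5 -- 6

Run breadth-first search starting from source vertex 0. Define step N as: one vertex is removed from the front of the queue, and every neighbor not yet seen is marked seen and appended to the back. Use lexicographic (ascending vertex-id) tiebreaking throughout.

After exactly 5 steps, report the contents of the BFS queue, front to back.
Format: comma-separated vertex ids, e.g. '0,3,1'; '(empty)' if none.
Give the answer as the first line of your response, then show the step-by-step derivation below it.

3,5

step 1: dequeue 0; queue=[1,2,6]; order=0
step 2: dequeue 1; queue=[2,6,4]; order=0,1
step 3: dequeue 2; queue=[6,4]; order=0,1,2
step 4: dequeue 6; queue=[4,3,5]; order=0,1,2,6
step 5: dequeue 4; queue=[3,5]; order=0,1,2,6,4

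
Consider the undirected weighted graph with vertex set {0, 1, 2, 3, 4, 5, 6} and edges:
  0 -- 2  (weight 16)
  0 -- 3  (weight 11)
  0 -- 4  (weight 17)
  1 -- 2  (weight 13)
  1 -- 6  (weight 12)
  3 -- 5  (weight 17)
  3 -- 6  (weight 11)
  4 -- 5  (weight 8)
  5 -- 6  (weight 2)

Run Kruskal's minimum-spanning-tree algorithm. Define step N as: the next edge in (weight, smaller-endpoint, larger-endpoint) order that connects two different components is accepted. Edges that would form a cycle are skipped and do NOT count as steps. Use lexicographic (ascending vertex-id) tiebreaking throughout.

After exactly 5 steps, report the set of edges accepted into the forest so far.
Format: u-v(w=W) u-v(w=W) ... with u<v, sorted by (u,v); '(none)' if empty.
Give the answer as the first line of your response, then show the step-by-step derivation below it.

0-3(w=11) 1-6(w=12) 3-6(w=11) 4-5(w=8) 5-6(w=2)

step 1: add edge 5-6 (w=2); MST = {5-6(w=2)}
step 2: add edge 4-5 (w=8); MST = {4-5(w=8) 5-6(w=2)}
step 3: add edge 0-3 (w=11); MST = {0-3(w=11) 4-5(w=8) 5-6(w=2)}
step 4: add edge 3-6 (w=11); MST = {0-3(w=11) 3-6(w=11) 4-5(w=8) 5-6(w=2)}
step 5: add edge 1-6 (w=12); MST = {0-3(w=11) 1-6(w=12) 3-6(w=11) 4-5(w=8) 5-6(w=2)}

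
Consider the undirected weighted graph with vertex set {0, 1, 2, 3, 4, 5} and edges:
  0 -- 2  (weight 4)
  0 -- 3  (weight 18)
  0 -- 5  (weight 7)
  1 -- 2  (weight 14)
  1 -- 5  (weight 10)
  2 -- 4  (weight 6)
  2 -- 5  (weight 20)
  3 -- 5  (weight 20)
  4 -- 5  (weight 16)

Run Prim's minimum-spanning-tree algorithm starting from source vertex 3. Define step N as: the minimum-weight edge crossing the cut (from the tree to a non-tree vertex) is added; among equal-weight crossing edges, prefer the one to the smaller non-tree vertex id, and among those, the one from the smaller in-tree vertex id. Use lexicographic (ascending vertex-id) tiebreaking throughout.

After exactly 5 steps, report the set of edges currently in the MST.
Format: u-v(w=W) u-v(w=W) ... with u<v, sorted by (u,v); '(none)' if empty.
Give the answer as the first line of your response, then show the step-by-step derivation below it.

0-2(w=4) 0-3(w=18) 0-5(w=7) 1-5(w=10) 2-4(w=6)

step 1: add edge 0-3 (w=18); MST = {0-3(w=18)}
step 2: add edge 0-2 (w=4); MST = {0-2(w=4) 0-3(w=18)}
step 3: add edge 2-4 (w=6); MST = {0-2(w=4) 0-3(w=18) 2-4(w=6)}
step 4: add edge 0-5 (w=7); MST = {0-2(w=4) 0-3(w=18) 0-5(w=7) 2-4(w=6)}
step 5: add edge 1-5 (w=10); MST = {0-2(w=4) 0-3(w=18) 0-5(w=7) 1-5(w=10) 2-4(w=6)}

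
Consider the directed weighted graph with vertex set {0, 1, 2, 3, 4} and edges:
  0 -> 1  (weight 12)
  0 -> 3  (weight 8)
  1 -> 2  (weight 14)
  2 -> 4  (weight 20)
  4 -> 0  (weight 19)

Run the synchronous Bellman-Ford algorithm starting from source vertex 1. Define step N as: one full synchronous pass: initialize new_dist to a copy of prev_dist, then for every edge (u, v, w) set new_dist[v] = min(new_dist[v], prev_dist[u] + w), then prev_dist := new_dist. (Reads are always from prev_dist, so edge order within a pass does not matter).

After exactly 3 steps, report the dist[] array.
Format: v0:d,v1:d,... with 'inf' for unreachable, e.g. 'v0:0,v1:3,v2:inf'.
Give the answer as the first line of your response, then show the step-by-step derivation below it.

v0:53,v1:0,v2:14,v3:inf,v4:34

step 1: dist = v0:inf,v1:0,v2:14,v3:inf,v4:inf
step 2: dist = v0:inf,v1:0,v2:14,v3:inf,v4:34
step 3: dist = v0:53,v1:0,v2:14,v3:inf,v4:34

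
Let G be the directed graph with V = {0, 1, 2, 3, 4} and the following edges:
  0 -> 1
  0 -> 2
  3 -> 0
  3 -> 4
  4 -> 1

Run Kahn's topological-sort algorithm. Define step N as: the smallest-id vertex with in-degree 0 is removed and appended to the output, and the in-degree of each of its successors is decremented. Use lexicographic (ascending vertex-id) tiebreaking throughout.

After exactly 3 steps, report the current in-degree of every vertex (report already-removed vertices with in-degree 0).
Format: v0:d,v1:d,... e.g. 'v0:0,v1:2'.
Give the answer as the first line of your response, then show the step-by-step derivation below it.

v0:0,v1:1,v2:0,v3:0,v4:0

step 1: output 3; order=[3]; indeg=(0,2,1,0,0)
step 2: output 0; order=[3,0]; indeg=(0,1,0,0,0)
step 3: output 2; order=[3,0,2]; indeg=(0,1,0,0,0)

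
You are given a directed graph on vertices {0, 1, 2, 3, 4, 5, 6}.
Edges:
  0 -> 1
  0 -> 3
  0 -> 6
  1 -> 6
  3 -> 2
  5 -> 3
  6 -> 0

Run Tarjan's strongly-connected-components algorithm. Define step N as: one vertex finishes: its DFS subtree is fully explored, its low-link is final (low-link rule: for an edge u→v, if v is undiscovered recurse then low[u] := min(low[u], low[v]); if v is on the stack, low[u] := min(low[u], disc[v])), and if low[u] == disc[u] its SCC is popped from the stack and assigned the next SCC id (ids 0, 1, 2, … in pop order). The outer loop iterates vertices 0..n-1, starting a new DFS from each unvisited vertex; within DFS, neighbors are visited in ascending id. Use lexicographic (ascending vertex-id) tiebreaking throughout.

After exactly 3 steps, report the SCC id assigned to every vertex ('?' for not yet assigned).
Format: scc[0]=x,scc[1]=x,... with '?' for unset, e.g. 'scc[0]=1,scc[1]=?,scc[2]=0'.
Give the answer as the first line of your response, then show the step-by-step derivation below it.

scc[0]=?,scc[1]=?,scc[2]=0,scc[3]=?,scc[4]=?,scc[5]=?,scc[6]=?

step 1: low=(low[0]=0,low[1]=1,low[2]=?,low[3]=?,low[4]=?,low[5]=?,low[6]=0); scc=(scc[0]=?,scc[1]=?,scc[2]=?,scc[3]=?,scc[4]=?,scc[5]=?,scc[6]=?)
step 2: low=(low[0]=0,low[1]=0,low[2]=?,low[3]=?,low[4]=?,low[5]=?,low[6]=0); scc=(scc[0]=?,scc[1]=?,scc[2]=?,scc[3]=?,scc[4]=?,scc[5]=?,scc[6]=?)
step 3: low=(low[0]=0,low[1]=0,low[2]=4,low[3]=3,low[4]=?,low[5]=?,low[6]=0); scc=(scc[0]=?,scc[1]=?,scc[2]=0,scc[3]=?,scc[4]=?,scc[5]=?,scc[6]=?)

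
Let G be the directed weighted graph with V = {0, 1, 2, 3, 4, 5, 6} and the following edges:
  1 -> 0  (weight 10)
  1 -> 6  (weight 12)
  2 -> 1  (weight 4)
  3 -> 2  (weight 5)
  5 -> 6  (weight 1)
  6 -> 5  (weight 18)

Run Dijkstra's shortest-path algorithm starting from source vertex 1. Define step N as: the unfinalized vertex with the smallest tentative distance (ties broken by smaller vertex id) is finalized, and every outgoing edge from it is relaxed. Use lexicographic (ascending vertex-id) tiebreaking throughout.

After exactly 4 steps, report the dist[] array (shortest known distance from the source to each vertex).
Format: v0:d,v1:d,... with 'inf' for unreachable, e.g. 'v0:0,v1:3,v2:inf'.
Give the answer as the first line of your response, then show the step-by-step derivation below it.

v0:10,v1:0,v2:inf,v3:inf,v4:inf,v5:30,v6:12

step 1: dist = v0:10,v1:0,v2:inf,v3:inf,v4:inf,v5:inf,v6:12
step 2: dist = v0:10,v1:0,v2:inf,v3:inf,v4:inf,v5:inf,v6:12
step 3: dist = v0:10,v1:0,v2:inf,v3:inf,v4:inf,v5:30,v6:12
step 4: dist = v0:10,v1:0,v2:inf,v3:inf,v4:inf,v5:30,v6:12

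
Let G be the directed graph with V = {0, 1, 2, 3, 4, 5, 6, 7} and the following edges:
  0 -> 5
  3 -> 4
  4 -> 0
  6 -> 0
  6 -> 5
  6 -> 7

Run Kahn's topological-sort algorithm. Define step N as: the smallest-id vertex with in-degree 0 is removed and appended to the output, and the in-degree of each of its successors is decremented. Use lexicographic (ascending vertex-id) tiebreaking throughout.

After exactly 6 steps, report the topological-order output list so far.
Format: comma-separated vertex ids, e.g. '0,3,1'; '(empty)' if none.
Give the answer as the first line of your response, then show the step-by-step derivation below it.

1,2,3,4,6,0

step 1: output 1; order=[1]; indeg=(2,0,0,0,1,2,0,1)
step 2: output 2; order=[1,2]; indeg=(2,0,0,0,1,2,0,1)
step 3: output 3; order=[1,2,3]; indeg=(2,0,0,0,0,2,0,1)
step 4: output 4; order=[1,2,3,4]; indeg=(1,0,0,0,0,2,0,1)
step 5: output 6; order=[1,2,3,4,6]; indeg=(0,0,0,0,0,1,0,0)
step 6: output 0; order=[1,2,3,4,6,0]; indeg=(0,0,0,0,0,0,0,0)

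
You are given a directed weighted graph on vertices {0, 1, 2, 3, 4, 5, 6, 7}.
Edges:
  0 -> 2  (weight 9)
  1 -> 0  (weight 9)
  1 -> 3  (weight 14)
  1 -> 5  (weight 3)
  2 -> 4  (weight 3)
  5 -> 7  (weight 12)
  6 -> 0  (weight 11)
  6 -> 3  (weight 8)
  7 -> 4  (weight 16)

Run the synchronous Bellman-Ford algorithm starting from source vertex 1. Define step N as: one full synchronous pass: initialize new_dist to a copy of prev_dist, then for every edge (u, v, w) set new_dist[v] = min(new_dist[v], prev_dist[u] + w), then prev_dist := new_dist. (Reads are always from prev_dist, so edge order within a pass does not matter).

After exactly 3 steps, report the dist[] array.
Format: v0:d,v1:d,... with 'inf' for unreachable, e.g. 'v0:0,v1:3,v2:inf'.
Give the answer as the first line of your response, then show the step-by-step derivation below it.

v0:9,v1:0,v2:18,v3:14,v4:21,v5:3,v6:inf,v7:15

step 1: dist = v0:9,v1:0,v2:inf,v3:14,v4:inf,v5:3,v6:inf,v7:inf
step 2: dist = v0:9,v1:0,v2:18,v3:14,v4:inf,v5:3,v6:inf,v7:15
step 3: dist = v0:9,v1:0,v2:18,v3:14,v4:21,v5:3,v6:inf,v7:15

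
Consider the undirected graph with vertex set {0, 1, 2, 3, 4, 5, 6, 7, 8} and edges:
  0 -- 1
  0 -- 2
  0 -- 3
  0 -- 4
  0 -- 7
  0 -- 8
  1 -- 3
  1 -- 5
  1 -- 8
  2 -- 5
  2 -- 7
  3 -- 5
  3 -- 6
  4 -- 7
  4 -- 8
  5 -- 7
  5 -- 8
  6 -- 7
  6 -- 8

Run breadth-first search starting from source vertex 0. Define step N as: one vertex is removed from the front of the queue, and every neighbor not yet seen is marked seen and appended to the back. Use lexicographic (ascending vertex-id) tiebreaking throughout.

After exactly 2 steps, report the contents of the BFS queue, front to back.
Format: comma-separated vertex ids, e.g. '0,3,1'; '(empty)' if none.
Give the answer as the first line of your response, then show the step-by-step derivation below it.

2,3,4,7,8,5

step 1: dequeue 0; queue=[1,2,3,4,7,8]; order=0
step 2: dequeue 1; queue=[2,3,4,7,8,5]; order=0,1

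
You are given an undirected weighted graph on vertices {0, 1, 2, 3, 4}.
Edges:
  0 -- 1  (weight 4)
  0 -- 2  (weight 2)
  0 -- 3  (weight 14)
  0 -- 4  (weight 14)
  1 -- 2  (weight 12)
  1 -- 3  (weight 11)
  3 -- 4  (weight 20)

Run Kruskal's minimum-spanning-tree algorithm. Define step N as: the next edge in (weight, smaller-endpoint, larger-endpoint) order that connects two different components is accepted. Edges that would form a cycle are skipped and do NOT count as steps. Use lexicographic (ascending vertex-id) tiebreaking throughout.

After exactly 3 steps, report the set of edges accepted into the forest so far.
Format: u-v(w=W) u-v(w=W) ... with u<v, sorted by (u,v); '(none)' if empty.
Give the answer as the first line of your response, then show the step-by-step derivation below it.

0-1(w=4) 0-2(w=2) 1-3(w=11)

step 1: add edge 0-2 (w=2); MST = {0-2(w=2)}
step 2: add edge 0-1 (w=4); MST = {0-1(w=4) 0-2(w=2)}
step 3: add edge 1-3 (w=11); MST = {0-1(w=4) 0-2(w=2) 1-3(w=11)}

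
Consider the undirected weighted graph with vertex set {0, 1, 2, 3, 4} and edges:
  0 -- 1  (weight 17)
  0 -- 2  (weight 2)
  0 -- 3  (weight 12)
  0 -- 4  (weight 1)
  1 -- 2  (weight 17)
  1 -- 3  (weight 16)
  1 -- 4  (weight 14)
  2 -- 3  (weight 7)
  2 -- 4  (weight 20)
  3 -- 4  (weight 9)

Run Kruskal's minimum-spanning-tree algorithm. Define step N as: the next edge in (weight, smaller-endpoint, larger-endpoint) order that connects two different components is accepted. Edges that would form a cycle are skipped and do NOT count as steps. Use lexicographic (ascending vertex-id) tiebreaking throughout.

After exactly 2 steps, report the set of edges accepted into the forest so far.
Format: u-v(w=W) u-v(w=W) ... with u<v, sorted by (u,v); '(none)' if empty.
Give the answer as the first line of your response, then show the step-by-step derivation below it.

0-2(w=2) 0-4(w=1)

step 1: add edge 0-4 (w=1); MST = {0-4(w=1)}
step 2: add edge 0-2 (w=2); MST = {0-2(w=2) 0-4(w=1)}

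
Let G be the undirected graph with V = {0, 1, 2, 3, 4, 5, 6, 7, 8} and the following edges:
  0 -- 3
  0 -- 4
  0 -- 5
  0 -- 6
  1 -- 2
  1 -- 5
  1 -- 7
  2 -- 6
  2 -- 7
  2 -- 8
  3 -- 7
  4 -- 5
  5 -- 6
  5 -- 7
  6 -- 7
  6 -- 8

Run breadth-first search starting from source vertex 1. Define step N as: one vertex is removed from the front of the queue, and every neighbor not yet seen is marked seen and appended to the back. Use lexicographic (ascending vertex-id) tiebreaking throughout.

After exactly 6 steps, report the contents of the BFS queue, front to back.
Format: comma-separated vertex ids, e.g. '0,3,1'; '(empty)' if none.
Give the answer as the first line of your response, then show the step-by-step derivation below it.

0,4,3

step 1: dequeue 1; queue=[2,5,7]; order=1
step 2: dequeue 2; queue=[5,7,6,8]; order=1,2
step 3: dequeue 5; queue=[7,6,8,0,4]; order=1,2,5
step 4: dequeue 7; queue=[6,8,0,4,3]; order=1,2,5,7
step 5: dequeue 6; queue=[8,0,4,3]; order=1,2,5,7,6
step 6: dequeue 8; queue=[0,4,3]; order=1,2,5,7,6,8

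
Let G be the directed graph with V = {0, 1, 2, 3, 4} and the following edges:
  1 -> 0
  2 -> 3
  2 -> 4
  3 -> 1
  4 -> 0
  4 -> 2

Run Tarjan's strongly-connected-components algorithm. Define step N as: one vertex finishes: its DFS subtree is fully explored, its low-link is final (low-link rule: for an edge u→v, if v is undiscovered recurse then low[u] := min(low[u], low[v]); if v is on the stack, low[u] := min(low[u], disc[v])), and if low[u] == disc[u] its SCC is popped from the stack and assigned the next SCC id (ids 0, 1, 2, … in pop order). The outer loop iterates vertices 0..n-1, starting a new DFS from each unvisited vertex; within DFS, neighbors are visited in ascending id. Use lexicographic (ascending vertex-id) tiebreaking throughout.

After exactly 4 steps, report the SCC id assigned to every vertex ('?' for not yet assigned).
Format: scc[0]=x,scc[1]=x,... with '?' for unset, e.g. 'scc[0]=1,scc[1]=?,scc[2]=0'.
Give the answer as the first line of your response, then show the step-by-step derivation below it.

scc[0]=0,scc[1]=1,scc[2]=?,scc[3]=2,scc[4]=?

step 1: low=(low[0]=0,low[1]=?,low[2]=?,low[3]=?,low[4]=?); scc=(scc[0]=0,scc[1]=?,scc[2]=?,scc[3]=?,scc[4]=?)
step 2: low=(low[0]=0,low[1]=1,low[2]=?,low[3]=?,low[4]=?); scc=(scc[0]=0,scc[1]=1,scc[2]=?,scc[3]=?,scc[4]=?)
step 3: low=(low[0]=0,low[1]=1,low[2]=2,low[3]=3,low[4]=?); scc=(scc[0]=0,scc[1]=1,scc[2]=?,scc[3]=2,scc[4]=?)
step 4: low=(low[0]=0,low[1]=1,low[2]=2,low[3]=3,low[4]=2); scc=(scc[0]=0,scc[1]=1,scc[2]=?,scc[3]=2,scc[4]=?)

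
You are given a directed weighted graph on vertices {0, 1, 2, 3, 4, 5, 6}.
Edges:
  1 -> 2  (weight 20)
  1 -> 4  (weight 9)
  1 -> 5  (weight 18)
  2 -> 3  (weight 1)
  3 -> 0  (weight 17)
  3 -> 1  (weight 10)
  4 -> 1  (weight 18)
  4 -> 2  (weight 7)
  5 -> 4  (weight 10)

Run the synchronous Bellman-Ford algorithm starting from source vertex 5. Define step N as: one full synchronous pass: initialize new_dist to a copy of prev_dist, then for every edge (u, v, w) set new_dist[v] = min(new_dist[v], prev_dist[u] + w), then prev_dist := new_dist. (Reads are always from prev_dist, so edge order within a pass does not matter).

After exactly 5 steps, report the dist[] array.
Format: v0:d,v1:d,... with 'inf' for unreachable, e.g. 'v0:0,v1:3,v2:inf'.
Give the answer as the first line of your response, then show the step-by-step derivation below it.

v0:35,v1:28,v2:17,v3:18,v4:10,v5:0,v6:inf

step 1: dist = v0:inf,v1:inf,v2:inf,v3:inf,v4:10,v5:0,v6:inf
step 2: dist = v0:inf,v1:28,v2:17,v3:inf,v4:10,v5:0,v6:inf
step 3: dist = v0:inf,v1:28,v2:17,v3:18,v4:10,v5:0,v6:inf
step 4: dist = v0:35,v1:28,v2:17,v3:18,v4:10,v5:0,v6:inf
step 5: dist = v0:35,v1:28,v2:17,v3:18,v4:10,v5:0,v6:inf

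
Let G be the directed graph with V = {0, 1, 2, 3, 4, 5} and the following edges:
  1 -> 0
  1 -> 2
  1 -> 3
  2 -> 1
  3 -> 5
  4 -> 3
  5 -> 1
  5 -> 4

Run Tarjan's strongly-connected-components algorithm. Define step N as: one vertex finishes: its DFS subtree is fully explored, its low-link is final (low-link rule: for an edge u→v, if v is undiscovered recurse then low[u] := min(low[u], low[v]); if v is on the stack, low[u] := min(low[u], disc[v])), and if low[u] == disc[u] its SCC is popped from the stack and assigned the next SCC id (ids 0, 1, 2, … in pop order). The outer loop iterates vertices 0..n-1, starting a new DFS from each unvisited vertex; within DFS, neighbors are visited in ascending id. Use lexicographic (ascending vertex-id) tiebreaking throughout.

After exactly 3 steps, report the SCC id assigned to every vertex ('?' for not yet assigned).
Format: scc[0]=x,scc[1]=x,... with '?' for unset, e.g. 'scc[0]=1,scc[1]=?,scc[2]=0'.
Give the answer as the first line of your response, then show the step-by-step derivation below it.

scc[0]=0,scc[1]=?,scc[2]=?,scc[3]=?,scc[4]=?,scc[5]=?

step 1: low=(low[0]=0,low[1]=?,low[2]=?,low[3]=?,low[4]=?,low[5]=?); scc=(scc[0]=0,scc[1]=?,scc[2]=?,scc[3]=?,scc[4]=?,scc[5]=?)
step 2: low=(low[0]=0,low[1]=1,low[2]=1,low[3]=?,low[4]=?,low[5]=?); scc=(scc[0]=0,scc[1]=?,scc[2]=?,scc[3]=?,scc[4]=?,scc[5]=?)
step 3: low=(low[0]=0,low[1]=1,low[2]=1,low[3]=3,low[4]=3,low[5]=1); scc=(scc[0]=0,scc[1]=?,scc[2]=?,scc[3]=?,scc[4]=?,scc[5]=?)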